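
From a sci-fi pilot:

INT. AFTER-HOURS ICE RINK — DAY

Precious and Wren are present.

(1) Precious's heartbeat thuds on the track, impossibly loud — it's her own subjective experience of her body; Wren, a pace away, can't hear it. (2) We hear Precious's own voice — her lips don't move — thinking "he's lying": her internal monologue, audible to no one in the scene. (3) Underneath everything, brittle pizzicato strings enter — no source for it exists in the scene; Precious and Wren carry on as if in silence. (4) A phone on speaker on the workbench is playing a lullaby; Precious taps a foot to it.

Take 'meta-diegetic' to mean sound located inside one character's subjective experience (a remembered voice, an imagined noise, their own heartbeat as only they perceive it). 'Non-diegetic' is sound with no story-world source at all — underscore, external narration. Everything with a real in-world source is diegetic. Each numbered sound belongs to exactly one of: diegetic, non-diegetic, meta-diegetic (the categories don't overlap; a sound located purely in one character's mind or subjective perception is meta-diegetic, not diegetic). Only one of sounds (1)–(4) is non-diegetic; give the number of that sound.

(1) is meta-diegetic: it's Precious's internal bodily sensation rendered as sound; only Precious 'hears' it.
Sound (2): Precious's thought-voice: a private mental sound no other character can hear, so meta-diegetic.
(3) is non-diegetic: nothing in the rink produces it and the characters don't hear it — pure soundtrack.
(4) source music from a phone on speaker, which exists in the story world → diegetic.
Only (3) is non-diegetic.

3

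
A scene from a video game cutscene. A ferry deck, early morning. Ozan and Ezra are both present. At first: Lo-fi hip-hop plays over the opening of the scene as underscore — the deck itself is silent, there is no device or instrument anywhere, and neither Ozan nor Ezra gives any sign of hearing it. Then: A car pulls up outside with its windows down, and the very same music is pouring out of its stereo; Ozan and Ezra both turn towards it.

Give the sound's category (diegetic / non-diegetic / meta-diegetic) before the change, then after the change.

Before the change: no in-world source exists and no character can hear it — underscore → non-diegetic.
After the change: the car stereo is now a real source in the story world and the characters hear it → diegetic.

non-diegetic, diegetic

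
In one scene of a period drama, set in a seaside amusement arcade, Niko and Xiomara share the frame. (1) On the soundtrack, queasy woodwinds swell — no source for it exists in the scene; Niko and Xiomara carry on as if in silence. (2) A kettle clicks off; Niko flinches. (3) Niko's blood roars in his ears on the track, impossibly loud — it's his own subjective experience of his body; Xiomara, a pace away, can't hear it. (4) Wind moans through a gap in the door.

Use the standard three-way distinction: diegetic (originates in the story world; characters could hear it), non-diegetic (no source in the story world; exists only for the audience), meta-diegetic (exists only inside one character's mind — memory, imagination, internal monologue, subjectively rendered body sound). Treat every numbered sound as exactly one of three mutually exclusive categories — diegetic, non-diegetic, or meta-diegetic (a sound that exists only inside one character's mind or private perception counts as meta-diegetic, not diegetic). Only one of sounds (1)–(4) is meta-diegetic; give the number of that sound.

(1) is non-diegetic: score with no on-screen or off-screen source; it exists for the audience alone.
(2) is diegetic: an in-world source (a kettle); characters could hear it.
Sound (3): point-of-audition from inside Niko's body; not a sound in the room, so meta-diegetic.
(4) wind is part of the location's real environment → diegetic.
Only (3) is meta-diegetic.

3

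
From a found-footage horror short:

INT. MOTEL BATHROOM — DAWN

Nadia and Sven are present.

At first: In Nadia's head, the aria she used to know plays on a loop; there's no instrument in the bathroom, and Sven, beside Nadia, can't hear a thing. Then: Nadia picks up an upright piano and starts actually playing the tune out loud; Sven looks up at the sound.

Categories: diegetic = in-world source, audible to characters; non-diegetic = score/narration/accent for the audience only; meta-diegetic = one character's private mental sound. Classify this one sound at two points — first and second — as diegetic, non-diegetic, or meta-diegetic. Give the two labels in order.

First: the tune exists only as Nadia's private memory; Sven can't hear it → meta-diegetic.
Second: Nadia is now producing it live on an upright piano, in the room, and Sven hears it → diegetic.

meta-diegetic, diegetic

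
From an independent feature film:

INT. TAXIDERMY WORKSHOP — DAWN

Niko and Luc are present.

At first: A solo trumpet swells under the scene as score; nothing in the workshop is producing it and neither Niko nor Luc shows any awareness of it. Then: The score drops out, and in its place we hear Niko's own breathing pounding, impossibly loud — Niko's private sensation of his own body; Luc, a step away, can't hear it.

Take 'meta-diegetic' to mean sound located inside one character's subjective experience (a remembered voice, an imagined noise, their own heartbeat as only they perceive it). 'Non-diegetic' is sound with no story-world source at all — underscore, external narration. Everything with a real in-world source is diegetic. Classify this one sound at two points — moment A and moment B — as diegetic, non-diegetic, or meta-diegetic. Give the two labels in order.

Moment A: underscore with no in-world source, inaudible to the characters → non-diegetic.
Moment B: the body sound is Niko's subjective perception alone — Luc can't hear it → meta-diegetic.

non-diegetic, meta-diegetic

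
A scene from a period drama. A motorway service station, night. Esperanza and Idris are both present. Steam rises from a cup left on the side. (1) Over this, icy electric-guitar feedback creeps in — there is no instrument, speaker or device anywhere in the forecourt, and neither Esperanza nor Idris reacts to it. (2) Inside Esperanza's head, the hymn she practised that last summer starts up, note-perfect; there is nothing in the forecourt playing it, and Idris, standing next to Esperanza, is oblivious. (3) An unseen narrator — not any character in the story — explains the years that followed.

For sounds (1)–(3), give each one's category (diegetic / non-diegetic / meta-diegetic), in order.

Sound (1): it has no source in the story world and no character can hear it — it's underscore, so non-diegetic.
Sound (2): it lives in Esperanza's subjectivity, not in the forecourt, so meta-diegetic.
Sound (3): the narrator exists outside the story world, addressing only the audience, so non-diegetic.

non-diegetic, meta-diegetic, non-diegetic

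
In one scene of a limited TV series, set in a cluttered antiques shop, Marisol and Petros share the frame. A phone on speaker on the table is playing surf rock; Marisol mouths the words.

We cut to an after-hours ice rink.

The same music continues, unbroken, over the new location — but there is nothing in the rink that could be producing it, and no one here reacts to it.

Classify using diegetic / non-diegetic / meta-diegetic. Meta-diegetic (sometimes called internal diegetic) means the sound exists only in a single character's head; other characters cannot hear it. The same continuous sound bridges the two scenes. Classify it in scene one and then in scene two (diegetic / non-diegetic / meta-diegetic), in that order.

Scene one: a phone on speaker is an on-screen source and Marisol reacts to it → diegetic.
Scene two: there is no source in the rink and no one hears it — it's now underscore → non-diegetic.

diegetic, non-diegetic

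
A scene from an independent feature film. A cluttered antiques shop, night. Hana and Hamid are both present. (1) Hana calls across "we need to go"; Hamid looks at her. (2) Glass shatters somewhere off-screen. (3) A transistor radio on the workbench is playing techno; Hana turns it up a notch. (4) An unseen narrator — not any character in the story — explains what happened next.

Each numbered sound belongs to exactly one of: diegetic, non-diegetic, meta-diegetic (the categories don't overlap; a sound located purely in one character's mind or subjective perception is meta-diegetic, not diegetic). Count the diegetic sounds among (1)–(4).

(1) is diegetic: Hana is a character speaking aloud in the scene.
Sound (2): the sound comes from glass physically present in the location, so diegetic.
(3) is diegetic: a transistor radio is a physical source in the scene and Hana reacts to it.
(4) is non-diegetic: commentary laid over the scene from outside the fiction.
So 3 of the 4 are diegetic: (1), (2), (3).

3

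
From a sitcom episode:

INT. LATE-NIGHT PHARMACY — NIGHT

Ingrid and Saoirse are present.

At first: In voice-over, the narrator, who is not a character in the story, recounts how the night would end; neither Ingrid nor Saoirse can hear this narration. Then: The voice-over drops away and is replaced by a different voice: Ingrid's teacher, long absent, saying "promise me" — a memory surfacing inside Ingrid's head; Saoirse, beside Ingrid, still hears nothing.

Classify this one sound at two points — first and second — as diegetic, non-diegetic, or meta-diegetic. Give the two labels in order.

First: the external narrator addresses only the audience — outside the story world → non-diegetic.
Second: the replacement voice is a memory inside Ingrid's mind specifically → meta-diegetic.

non-diegetic, meta-diegetic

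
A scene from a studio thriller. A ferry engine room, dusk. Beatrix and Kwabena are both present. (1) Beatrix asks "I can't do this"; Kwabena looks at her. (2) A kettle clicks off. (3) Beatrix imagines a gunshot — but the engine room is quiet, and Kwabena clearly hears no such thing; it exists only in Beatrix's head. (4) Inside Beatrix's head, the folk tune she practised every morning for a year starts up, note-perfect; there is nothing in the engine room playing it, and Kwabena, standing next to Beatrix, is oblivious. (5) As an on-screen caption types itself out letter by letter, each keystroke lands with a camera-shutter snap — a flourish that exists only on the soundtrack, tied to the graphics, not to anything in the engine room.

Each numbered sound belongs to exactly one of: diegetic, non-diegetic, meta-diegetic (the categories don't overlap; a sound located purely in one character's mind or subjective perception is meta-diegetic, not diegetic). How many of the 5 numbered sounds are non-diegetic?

1

(1) Beatrix is a character speaking aloud in the scene → diegetic.
(2) a kettle is a real object/event in the scene's world → diegetic.
(3) is meta-diegetic: Beatrix alone 'hears' it — an imagined sound, not present in the space.
(4) remembered music, private to Beatrix — Kwabena is oblivious because it isn't in the room → meta-diegetic.
(5) is non-diegetic: sound married to a title/caption — outside the diegesis by definition.
Non-diegetic: (5) — that's 1.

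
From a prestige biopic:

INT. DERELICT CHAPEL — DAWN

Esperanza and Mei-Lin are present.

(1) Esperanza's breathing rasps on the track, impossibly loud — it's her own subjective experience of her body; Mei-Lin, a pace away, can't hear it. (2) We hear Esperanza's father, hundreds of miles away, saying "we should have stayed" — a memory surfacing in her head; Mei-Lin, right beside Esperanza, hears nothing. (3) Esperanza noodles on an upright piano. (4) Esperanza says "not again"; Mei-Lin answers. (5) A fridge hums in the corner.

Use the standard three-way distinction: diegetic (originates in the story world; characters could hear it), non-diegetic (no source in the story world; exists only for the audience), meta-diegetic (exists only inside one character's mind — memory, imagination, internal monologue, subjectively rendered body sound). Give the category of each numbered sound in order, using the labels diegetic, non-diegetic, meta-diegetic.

Sound (1): a subjective body sound — Esperanza's private perception, inaudible to Mei-Lin, so meta-diegetic.
(2) it's Esperanza's recollection rendered as sound; the other character can't hear it → meta-diegetic.
(3) Esperanza is producing the music live, in the story world → diegetic.
(4) Esperanza is a character speaking aloud in the scene → diegetic.
(5) ambient/room sound belonging to the story's physical space → diegetic.

meta-diegetic, meta-diegetic, diegetic, diegetic, diegetic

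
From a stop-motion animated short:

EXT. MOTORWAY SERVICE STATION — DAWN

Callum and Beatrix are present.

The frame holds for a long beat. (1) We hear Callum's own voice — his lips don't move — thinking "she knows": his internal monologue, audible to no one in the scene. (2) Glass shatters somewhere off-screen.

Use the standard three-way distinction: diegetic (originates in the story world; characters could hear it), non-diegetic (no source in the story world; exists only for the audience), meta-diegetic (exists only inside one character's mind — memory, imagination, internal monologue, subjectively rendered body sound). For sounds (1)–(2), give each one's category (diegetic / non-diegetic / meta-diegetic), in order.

(1) is meta-diegetic: internal monologue — inside Callum's mind, not spoken into the scene.
(2) glass is a real object/event in the scene's world → diegetic.

meta-diegetic, diegetic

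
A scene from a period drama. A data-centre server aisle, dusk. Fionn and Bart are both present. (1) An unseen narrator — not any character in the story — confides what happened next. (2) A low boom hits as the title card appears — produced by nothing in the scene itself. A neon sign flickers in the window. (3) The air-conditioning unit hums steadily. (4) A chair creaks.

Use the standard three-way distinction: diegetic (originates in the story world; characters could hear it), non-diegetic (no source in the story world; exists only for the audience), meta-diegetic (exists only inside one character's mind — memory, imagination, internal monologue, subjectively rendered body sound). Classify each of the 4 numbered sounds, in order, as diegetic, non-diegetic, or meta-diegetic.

(1) the narrator exists outside the story world, addressing only the audience → non-diegetic.
(2) is non-diegetic: an editorial stinger — it belongs to the cut, not the story world.
(3) the air-conditioning unit is part of the location's real environment → diegetic.
(4) is diegetic: the sound comes from a chair physically present in the location.

non-diegetic, non-diegetic, diegetic, diegetic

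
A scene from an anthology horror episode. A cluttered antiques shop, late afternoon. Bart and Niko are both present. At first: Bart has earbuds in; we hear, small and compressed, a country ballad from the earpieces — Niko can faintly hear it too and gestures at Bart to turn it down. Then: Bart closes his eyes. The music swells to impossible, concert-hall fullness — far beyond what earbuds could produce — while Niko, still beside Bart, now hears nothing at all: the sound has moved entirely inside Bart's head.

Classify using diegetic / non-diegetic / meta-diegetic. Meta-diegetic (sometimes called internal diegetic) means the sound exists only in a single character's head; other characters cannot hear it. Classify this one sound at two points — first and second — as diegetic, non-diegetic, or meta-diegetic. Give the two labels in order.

First: the earbuds are a physical source both characters can hear → diegetic.
Second: the music now exists only as Bart's subjective experience; Niko can no longer hear it → meta-diegetic.

diegetic, meta-diegetic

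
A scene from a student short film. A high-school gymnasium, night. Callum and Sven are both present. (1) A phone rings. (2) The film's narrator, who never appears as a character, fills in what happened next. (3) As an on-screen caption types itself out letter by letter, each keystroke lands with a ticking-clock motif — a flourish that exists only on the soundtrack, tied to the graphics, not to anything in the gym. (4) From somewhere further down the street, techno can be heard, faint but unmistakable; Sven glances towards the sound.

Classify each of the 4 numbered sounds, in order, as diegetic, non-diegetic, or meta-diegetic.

(1) the sound comes from a phone physically present in the location → diegetic.
Sound (2): the narrator exists outside the story world, addressing only the audience, so non-diegetic.
(3) is non-diegetic: it accompanies on-screen graphics, not anything inside the story world.
Sound (4): the music has an off-screen but real-world source and a character hears it, so diegetic.

diegetic, non-diegetic, non-diegetic, diegetic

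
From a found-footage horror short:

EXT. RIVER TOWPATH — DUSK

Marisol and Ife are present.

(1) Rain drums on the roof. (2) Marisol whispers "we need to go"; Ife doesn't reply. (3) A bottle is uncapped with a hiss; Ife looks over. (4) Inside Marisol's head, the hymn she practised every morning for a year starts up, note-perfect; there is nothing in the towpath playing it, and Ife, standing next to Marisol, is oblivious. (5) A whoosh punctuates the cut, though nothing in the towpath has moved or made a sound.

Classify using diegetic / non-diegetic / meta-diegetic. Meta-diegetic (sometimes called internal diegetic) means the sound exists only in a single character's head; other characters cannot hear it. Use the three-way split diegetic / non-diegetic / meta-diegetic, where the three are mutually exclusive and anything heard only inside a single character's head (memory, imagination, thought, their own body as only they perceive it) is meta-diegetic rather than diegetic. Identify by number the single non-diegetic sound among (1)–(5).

(1) ambient/room sound belonging to the story's physical space → diegetic.
Sound (2): on-screen dialogue — Marisol speaks and Ife is there to hear, so diegetic.
(3) an in-world source (a bottle); characters could hear it → diegetic.
Sound (4): it lives in Marisol's subjectivity, not in the towpath, so meta-diegetic.
Sound (5): an editorial stinger — it belongs to the cut, not the story world, so non-diegetic.
Only (5) is non-diegetic.

5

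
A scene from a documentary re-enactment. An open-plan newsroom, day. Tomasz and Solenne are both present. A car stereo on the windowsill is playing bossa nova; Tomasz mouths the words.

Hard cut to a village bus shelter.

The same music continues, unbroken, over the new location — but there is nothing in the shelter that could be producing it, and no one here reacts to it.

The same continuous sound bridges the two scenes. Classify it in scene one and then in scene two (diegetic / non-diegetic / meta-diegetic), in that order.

Scene one: a car stereo is an on-screen source and Tomasz reacts to it → diegetic.
Scene two: there is no source in the shelter and no one hears it — it's now underscore → non-diegetic.

diegetic, non-diegetic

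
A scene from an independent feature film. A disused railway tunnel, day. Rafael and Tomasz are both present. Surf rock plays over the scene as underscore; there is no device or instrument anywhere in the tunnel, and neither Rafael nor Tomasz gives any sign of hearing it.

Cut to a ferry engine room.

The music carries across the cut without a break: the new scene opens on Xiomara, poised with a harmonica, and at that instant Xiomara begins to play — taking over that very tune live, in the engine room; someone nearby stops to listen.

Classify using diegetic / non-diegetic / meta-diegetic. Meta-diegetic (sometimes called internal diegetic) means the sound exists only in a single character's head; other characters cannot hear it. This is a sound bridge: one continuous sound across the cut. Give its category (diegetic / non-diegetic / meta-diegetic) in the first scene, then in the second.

non-diegetic, diegetic

Scene one: there's no in-world source anywhere and no character hears it — underscore for the audience only → non-diegetic.
Scene two: from the moment Xiomara starts playing, the tune is being performed on a harmonica inside the story world and another character hears it → diegetic.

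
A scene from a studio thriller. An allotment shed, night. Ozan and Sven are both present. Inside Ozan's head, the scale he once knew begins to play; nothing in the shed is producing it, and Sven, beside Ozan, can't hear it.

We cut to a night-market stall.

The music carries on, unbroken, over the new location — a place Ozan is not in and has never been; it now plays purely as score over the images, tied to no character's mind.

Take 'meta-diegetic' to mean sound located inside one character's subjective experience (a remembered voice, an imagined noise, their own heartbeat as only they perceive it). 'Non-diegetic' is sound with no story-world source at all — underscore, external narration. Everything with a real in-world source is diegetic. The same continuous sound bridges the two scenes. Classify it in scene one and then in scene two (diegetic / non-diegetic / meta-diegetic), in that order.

meta-diegetic, non-diegetic

Scene one: the music exists only inside Ozan's mind; Sven can't hear it → meta-diegetic.
Scene two: it's detached from Ozan entirely and plays over unrelated images with no in-world source — conventional underscore → non-diegetic.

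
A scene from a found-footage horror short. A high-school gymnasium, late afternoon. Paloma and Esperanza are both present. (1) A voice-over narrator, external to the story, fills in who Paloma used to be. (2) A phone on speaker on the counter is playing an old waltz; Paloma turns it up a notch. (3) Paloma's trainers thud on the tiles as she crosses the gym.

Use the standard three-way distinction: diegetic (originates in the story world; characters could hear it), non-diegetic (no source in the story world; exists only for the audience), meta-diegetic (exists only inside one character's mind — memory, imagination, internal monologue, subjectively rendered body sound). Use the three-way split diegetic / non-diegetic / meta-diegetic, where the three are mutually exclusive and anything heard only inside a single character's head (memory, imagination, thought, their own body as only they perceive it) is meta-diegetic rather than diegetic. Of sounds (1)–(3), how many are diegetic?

2

Sound (1): external voice-over — not a character, not heard by anyone in the scene, so non-diegetic.
Sound (2): the music comes from an on-screen device that Paloma responds to, so diegetic.
(3) is diegetic: a character's body making contact with the set — an in-world sound.
Diegetic: (2), (3) — that's 2.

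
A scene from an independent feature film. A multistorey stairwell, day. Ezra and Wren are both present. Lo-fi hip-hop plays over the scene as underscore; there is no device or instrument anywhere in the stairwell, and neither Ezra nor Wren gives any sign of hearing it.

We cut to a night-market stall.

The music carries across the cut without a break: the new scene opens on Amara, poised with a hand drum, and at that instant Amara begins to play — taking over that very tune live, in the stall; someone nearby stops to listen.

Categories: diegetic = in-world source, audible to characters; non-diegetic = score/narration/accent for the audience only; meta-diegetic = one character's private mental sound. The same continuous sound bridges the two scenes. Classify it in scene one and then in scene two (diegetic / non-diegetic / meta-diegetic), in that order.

Scene one: there's no in-world source anywhere and no character hears it — underscore for the audience only → non-diegetic.
Scene two: from the moment Amara starts playing, the tune is being performed on a hand drum inside the story world and another character hears it → diegetic.

non-diegetic, diegetic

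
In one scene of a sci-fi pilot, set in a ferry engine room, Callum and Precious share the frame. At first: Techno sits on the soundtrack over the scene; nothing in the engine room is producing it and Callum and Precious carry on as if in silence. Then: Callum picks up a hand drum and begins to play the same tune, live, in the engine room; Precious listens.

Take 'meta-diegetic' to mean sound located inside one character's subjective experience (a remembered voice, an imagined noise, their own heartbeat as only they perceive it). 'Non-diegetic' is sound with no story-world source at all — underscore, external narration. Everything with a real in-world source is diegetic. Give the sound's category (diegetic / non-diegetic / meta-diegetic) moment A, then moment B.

Moment A: no in-world source exists and no character can hear it — underscore → non-diegetic.
Moment B: a hand drum is now a real source in the story world and the characters hear it → diegetic.

non-diegetic, diegetic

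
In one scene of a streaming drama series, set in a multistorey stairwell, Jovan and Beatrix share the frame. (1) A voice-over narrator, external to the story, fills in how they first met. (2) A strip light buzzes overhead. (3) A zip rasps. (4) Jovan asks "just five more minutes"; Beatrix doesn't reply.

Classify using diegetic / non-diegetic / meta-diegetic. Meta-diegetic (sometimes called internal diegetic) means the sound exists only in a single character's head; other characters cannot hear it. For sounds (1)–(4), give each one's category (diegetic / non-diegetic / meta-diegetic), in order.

(1) is non-diegetic: commentary laid over the scene from outside the fiction.
(2) is diegetic: it's the actual ambient sound of the location.
Sound (3): the sound comes from a zip physically present in the location, so diegetic.
(4) is diegetic: Jovan is a character speaking aloud in the scene.

non-diegetic, diegetic, diegetic, diegetic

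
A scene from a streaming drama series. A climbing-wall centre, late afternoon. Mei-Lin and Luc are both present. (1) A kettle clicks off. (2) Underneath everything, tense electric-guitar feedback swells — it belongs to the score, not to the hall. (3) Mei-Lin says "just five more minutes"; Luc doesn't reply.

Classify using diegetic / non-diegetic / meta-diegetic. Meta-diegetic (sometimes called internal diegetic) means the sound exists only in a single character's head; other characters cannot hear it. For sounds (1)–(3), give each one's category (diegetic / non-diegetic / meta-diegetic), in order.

(1) an in-world source (a kettle); characters could hear it → diegetic.
(2) is non-diegetic: it has no source in the story world and no character can hear it — it's underscore.
(3) Mei-Lin is a character speaking aloud in the scene → diegetic.

diegetic, non-diegetic, diegetic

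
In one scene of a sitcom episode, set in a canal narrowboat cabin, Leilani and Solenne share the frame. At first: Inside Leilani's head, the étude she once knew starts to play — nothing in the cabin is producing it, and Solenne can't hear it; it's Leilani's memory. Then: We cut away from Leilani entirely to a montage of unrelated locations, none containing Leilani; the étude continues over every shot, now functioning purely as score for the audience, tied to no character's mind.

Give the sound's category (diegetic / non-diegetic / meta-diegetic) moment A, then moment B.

meta-diegetic, non-diegetic

Moment A: the music lives inside Leilani's mind alone; Solenne can't hear it → meta-diegetic.
Moment B: once it plays over shots Leilani isn't in, detached from any character's subjectivity, it's conventional underscore → non-diegetic.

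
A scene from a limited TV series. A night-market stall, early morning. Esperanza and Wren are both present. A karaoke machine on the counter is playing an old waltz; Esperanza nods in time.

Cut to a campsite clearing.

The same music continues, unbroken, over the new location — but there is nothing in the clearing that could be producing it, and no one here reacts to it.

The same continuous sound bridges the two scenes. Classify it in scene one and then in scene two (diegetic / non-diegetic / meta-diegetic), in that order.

diegetic, non-diegetic

Scene one: a karaoke machine is an on-screen source and Esperanza reacts to it → diegetic.
Scene two: there is no source in the clearing and no one hears it — it's now underscore → non-diegetic.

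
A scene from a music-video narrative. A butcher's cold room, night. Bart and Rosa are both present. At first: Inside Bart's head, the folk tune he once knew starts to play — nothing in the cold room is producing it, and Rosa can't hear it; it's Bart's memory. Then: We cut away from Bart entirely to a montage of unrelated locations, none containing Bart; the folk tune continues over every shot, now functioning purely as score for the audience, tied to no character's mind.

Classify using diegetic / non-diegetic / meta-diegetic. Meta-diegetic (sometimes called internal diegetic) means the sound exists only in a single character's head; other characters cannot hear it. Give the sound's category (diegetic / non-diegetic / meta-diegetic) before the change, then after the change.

meta-diegetic, non-diegetic

Before the change: the music lives inside Bart's mind alone; Rosa can't hear it → meta-diegetic.
After the change: once it plays over shots Bart isn't in, detached from any character's subjectivity, it's conventional underscore → non-diegetic.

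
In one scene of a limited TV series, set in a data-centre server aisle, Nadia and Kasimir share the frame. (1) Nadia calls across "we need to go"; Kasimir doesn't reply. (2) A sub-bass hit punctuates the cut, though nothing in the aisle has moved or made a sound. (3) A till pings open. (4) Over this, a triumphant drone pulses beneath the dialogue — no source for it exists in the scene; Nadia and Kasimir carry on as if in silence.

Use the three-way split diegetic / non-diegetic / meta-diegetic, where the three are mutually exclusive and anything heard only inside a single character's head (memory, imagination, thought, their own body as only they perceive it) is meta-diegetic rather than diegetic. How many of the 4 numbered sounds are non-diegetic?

2

(1) is diegetic: Nadia is a character speaking aloud in the scene.
(2) is non-diegetic: nothing in the scene produces it; it's an accent added for the audience.
Sound (3): the sound comes from a till physically present in the location, so diegetic.
Sound (4): score with no on-screen or off-screen source; it exists for the audience alone, so non-diegetic.
So 2 of the 4 are non-diegetic: (2), (4).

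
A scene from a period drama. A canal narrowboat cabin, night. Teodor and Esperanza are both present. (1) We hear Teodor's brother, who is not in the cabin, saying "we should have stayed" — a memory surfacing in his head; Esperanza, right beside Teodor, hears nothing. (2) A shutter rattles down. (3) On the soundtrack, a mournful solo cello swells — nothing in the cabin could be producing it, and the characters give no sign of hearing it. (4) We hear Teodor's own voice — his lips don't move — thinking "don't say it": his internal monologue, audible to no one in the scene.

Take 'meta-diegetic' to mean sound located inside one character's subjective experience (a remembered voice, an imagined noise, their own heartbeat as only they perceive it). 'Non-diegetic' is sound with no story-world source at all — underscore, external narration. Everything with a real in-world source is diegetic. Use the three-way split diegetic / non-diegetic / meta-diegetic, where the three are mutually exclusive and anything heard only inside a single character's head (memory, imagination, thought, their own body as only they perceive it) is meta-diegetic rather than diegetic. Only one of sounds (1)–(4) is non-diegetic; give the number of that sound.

3

(1) it's Teodor's recollection rendered as sound; the other character can't hear it → meta-diegetic.
(2) is diegetic: the sound comes from a shutter physically present in the location.
Sound (3): nothing in the cabin produces it and the characters don't hear it — pure soundtrack, so non-diegetic.
(4) is meta-diegetic: it's Teodor's unspoken thought, heard only by the audience via his subjectivity.
Only (3) is non-diegetic.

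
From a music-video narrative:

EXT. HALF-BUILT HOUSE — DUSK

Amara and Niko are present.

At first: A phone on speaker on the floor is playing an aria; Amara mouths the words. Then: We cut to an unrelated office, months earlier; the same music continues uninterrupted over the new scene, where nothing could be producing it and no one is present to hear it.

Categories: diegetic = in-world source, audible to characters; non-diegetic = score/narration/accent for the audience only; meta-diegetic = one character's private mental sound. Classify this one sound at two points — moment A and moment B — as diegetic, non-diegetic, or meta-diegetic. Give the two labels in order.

diegetic, non-diegetic

Moment A: a phone on speaker is a real in-scene source and Amara reacts to it → diegetic.
Moment B: there is no longer any in-world source and no one can hear it — it has become underscore → non-diegetic.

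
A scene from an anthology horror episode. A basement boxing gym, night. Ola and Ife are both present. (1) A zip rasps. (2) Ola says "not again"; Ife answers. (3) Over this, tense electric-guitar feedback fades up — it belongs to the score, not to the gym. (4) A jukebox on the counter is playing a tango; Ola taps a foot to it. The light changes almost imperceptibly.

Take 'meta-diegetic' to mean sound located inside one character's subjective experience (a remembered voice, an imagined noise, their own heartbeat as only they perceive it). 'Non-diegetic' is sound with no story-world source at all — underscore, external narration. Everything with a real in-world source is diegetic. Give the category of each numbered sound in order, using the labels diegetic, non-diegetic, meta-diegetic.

(1) a zip is a real object/event in the scene's world → diegetic.
(2) is diegetic: Ola is a character speaking aloud in the scene.
(3) nothing in the gym produces it and the characters don't hear it — pure soundtrack → non-diegetic.
(4) a jukebox is a physical source in the scene and Ola reacts to it → diegetic.

diegetic, diegetic, non-diegetic, diegetic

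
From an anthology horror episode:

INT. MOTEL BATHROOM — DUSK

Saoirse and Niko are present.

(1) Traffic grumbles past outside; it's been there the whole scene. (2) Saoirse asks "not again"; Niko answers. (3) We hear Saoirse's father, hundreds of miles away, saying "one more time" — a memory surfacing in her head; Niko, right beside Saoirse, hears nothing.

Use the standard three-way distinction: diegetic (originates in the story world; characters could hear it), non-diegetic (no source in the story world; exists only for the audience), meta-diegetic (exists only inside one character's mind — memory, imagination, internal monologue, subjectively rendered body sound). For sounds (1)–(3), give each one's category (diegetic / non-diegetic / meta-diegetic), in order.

(1) is diegetic: ambient/room sound belonging to the story's physical space.
(2) on-screen dialogue — Saoirse speaks and Niko is there to hear → diegetic.
Sound (3): it's Saoirse's recollection rendered as sound; the other character can't hear it, so meta-diegetic.

diegetic, diegetic, meta-diegetic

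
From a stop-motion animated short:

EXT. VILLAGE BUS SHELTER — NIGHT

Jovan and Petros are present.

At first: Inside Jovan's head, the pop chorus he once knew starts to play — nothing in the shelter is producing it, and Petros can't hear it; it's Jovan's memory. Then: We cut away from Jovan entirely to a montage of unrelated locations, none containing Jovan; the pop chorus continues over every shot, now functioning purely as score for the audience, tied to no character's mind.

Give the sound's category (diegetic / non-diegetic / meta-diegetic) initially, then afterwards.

meta-diegetic, non-diegetic

Initially: the music lives inside Jovan's mind alone; Petros can't hear it → meta-diegetic.
Afterwards: once it plays over shots Jovan isn't in, detached from any character's subjectivity, it's conventional underscore → non-diegetic.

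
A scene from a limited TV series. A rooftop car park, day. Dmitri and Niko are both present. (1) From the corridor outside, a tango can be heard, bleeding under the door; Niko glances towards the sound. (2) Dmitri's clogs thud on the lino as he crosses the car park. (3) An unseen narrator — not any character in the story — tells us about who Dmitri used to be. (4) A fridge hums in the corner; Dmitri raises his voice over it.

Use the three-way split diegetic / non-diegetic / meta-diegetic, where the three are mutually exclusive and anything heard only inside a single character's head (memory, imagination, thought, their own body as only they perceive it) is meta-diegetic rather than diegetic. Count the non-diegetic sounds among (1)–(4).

(1) the music has an off-screen but real-world source and a character hears it → diegetic.
(2) is diegetic: it's the physical sound of Dmitri moving in the space.
(3) commentary laid over the scene from outside the fiction → non-diegetic.
Sound (4): a fridge is part of the location's real environment, so diegetic.
Non-diegetic: (3) — that's 1.

1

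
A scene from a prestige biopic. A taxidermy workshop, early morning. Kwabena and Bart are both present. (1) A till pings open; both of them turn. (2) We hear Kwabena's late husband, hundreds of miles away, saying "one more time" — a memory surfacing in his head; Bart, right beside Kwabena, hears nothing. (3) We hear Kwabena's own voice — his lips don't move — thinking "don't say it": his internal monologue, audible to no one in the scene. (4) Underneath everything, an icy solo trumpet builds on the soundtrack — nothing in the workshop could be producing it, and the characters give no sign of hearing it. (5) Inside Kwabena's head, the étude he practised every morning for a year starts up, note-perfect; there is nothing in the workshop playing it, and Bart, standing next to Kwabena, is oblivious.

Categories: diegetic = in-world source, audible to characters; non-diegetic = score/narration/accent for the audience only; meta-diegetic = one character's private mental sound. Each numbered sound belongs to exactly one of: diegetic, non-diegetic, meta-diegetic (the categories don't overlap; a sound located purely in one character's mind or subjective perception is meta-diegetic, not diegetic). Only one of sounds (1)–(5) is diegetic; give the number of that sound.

(1) a till is a real object/event in the scene's world → diegetic.
(2) the voice is a memory playing only inside Kwabena's mind; Bart can't hear it → meta-diegetic.
(3) is meta-diegetic: Kwabena's thought-voice: a private mental sound no other character can hear.
(4) nothing in the workshop produces it and the characters don't hear it — pure soundtrack → non-diegetic.
Sound (5): the music is a memory playing inside Kwabena's mind alone; no real-world source, Bart can't hear it, so meta-diegetic.
Only (1) is diegetic.

1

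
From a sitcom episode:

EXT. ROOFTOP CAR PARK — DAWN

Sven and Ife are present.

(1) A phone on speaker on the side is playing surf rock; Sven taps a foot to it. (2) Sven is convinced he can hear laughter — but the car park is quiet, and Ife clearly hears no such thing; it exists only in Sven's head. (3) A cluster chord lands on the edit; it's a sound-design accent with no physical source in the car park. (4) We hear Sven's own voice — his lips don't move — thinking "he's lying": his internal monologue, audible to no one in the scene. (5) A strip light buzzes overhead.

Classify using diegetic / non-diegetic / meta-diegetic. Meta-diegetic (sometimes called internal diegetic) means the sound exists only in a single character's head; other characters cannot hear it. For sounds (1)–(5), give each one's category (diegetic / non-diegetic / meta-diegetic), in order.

(1) is diegetic: a phone on speaker is a physical source in the scene and Sven reacts to it.
(2) is meta-diegetic: the sound is imagined by Sven; nothing in the story world is producing it and Ife can't hear it.
Sound (3): an editorial stinger — it belongs to the cut, not the story world, so non-diegetic.
(4) it's Sven's unspoken thought, heard only by the audience via his subjectivity → meta-diegetic.
Sound (5): ambient/room sound belonging to the story's physical space, so diegetic.

diegetic, meta-diegetic, non-diegetic, meta-diegetic, diegetic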